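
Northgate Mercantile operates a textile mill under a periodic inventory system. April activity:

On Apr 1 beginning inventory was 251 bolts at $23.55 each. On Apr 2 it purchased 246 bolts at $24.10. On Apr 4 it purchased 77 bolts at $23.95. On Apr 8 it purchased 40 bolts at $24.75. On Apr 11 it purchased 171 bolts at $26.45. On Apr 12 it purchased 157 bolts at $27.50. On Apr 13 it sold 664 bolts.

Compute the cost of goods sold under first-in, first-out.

COGS = $15,996.30

Apr 13, 664 sold [FIFO — oldest first]: 251 @ $23.55 + 246 @ $24.10 + 77 @ $23.95 + 40 @ $24.75 + 50 @ $26.45 = $15,996.30
Ending inventory: 121 @ $26.45 + 157 @ $27.50 = $7,517.95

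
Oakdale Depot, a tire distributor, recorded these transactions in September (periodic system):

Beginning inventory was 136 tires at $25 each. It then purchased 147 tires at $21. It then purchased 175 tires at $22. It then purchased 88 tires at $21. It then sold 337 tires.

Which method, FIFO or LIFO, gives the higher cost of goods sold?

FIFO COGS: 136 @ $25 + 147 @ $21 + 54 @ $22 = $7,675
LIFO COGS: 88 @ $21 + 175 @ $22 + 74 @ $21 = $7,252

FIFO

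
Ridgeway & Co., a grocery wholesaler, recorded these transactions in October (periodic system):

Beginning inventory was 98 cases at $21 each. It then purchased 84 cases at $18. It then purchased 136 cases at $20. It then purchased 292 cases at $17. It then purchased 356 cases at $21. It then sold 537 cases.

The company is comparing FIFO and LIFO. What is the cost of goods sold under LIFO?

COGS = $10,553

FIFO COGS: 98 @ $21 + 84 @ $18 + 136 @ $20 + 219 @ $17 = $10,013
LIFO COGS: 356 @ $21 + 181 @ $17 = $10,553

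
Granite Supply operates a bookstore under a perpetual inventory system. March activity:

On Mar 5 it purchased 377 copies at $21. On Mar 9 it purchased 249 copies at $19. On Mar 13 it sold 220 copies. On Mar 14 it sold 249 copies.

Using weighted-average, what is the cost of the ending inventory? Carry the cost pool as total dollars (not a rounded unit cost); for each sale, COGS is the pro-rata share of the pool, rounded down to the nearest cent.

Ending inventory = $3,172.11

After Mar 5: 377 on hand, pool $7,917.00 (≈ $21.0000 each)
After Mar 9: 626 on hand, pool $12,648.00 (≈ $20.2045 each)
Mar 13, sell 220: 220/626 × $12,648.00 → $4,444.98
Mar 14, sell 249: 249/406 × $8,203.02 → $5,030.91
Total COGS = $4,444.98 + $5,030.91 = $9,475.89
Ending inventory (cost pool remaining) = $3,172.11
Check: goods available $12,648.00 = COGS $9,475.89 + ending $3,172.11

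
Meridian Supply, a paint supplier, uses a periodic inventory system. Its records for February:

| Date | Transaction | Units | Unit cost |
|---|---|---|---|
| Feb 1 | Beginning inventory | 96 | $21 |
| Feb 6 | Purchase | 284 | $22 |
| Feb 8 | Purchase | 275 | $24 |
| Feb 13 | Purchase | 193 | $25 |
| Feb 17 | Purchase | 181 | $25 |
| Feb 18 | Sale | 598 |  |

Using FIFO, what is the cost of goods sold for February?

COGS = $13,496

Feb 18, 598 sold [FIFO — oldest first]: 96 @ $21 + 284 @ $22 + 218 @ $24 = $13,496
Ending inventory: 57 @ $24 + 193 @ $25 + 181 @ $25 = $10,718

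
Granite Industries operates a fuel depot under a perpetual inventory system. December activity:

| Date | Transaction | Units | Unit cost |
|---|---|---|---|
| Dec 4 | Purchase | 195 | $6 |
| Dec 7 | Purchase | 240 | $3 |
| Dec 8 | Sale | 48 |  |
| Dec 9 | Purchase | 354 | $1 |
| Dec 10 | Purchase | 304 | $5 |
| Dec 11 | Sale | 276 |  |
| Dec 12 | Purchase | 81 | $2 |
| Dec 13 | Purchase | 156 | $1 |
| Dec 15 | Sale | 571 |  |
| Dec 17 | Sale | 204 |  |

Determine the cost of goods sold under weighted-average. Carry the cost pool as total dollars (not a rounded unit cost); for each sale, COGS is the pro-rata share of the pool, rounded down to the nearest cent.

After Dec 4: 195 on hand, pool $1,170.00 (≈ $6.0000 each)
After Dec 7: 435 on hand, pool $1,890.00 (≈ $4.3448 each)
Dec 8, sell 48: 48/435 × $1,890.00 → $208.55
After Dec 9: 741 on hand, pool $2,035.45 (≈ $2.7469 each)
After Dec 10: 1045 on hand, pool $3,555.45 (≈ $3.4023 each)
Dec 11, sell 276: 276/1045 × $3,555.45 → $939.04
After Dec 12: 850 on hand, pool $2,778.41 (≈ $3.2687 each)
After Dec 13: 1006 on hand, pool $2,934.41 (≈ $2.9169 each)
Dec 15, sell 571: 571/1006 × $2,934.41 → $1,665.55
Dec 17, sell 204: 204/435 × $1,268.86 → $595.05
Total COGS = $208.55 + $939.04 + $1,665.55 + $595.05 = $3,408.19
Ending inventory (cost pool remaining) = $673.81
Check: goods available $4,082.00 = COGS $3,408.19 + ending $673.81

COGS = $3,408.19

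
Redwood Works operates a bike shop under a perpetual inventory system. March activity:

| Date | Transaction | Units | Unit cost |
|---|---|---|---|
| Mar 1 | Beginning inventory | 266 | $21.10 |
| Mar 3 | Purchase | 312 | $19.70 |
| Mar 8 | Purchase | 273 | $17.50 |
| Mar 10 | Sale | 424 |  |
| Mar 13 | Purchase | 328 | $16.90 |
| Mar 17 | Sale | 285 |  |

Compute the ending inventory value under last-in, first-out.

Mar 10, 424 sold [LIFO — newest first]: 273 @ $17.50 + 151 @ $19.70 = $7,752.20
Mar 17, 285 sold [LIFO — newest first]: 285 @ $16.90 = $4,816.50
Total COGS = $7,752.20 + $4,816.50 = $12,568.70
Ending inventory: 266 @ $21.10 + 161 @ $19.70 + 43 @ $16.90 = $9,511.00

Ending inventory = $9,511.00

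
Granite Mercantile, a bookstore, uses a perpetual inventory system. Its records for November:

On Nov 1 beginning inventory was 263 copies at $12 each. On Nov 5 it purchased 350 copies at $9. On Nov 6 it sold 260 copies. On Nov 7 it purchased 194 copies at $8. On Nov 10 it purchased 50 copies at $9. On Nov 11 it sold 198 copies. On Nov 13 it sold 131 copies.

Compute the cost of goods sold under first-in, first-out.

Nov 6, 260 sold [FIFO — oldest first]: 260 @ $12 = $3,120
Nov 11, 198 sold [FIFO — oldest first]: 3 @ $12 + 195 @ $9 = $1,791
Nov 13, 131 sold [FIFO — oldest first]: 131 @ $9 = $1,179
Total COGS = $3,120 + $1,791 + $1,179 = $6,090
Ending inventory: 24 @ $9 + 194 @ $8 + 50 @ $9 = $2,218

COGS = $6,090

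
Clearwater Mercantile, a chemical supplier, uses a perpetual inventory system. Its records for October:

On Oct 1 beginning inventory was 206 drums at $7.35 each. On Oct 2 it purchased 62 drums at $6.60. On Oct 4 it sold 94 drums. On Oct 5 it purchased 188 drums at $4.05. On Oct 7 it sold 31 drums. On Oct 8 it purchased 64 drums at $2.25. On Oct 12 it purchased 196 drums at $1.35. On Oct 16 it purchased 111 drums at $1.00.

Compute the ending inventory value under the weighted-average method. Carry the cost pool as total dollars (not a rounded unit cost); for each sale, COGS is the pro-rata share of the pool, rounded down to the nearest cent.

Ending inventory = $2,357.58

After Oct 1: 206 on hand, pool $1,514.10 (≈ $7.3500 each)
After Oct 2: 268 on hand, pool $1,923.30 (≈ $7.1765 each)
Oct 4, sell 94: 94/268 × $1,923.30 → $674.59
After Oct 5: 362 on hand, pool $2,010.11 (≈ $5.5528 each)
Oct 7, sell 31: 31/362 × $2,010.11 → $172.13
After Oct 8: 395 on hand, pool $1,981.98 (≈ $5.0177 each)
After Oct 12: 591 on hand, pool $2,246.58 (≈ $3.8013 each)
After Oct 16: 702 on hand, pool $2,357.58 (≈ $3.3584 each)
Total COGS = $674.59 + $172.13 = $846.72
Ending inventory (cost pool remaining) = $2,357.58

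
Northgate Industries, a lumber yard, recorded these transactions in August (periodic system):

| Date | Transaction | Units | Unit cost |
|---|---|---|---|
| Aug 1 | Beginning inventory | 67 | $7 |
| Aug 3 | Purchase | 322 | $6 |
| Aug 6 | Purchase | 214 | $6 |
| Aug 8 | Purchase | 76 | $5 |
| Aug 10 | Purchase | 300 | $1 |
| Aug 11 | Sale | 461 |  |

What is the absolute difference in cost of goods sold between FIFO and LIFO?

$1,643

FIFO COGS: 67 @ $7 + 322 @ $6 + 72 @ $6 = $2,833
LIFO COGS: 300 @ $1 + 76 @ $5 + 85 @ $6 = $1,190
Difference = |$2,833 − $1,190| = $1,643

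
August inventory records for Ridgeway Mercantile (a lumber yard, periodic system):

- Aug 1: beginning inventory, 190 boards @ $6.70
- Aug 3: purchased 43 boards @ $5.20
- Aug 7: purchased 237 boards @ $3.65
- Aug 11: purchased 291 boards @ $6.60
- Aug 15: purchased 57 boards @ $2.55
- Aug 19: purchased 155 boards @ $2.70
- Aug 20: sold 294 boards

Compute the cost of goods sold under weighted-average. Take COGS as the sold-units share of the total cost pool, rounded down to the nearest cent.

Aug 20, sell 294: 294/973 × $4,846.10 → $1,464.28
Ending inventory (cost pool remaining) = $3,381.82

COGS = $1,464.28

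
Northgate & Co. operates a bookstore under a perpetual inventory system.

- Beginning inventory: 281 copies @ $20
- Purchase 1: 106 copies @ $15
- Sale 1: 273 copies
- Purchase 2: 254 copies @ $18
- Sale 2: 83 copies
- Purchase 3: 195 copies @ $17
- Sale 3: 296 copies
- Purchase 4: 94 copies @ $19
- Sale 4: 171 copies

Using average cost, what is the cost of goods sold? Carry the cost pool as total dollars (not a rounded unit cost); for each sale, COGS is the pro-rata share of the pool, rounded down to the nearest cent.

COGS = $14,941.37

After Beginning: 281 on hand, pool $5,620.00 (≈ $20.0000 each)
After Purchase 1: 387 on hand, pool $7,210.00 (≈ $18.6305 each)
Sale 1, sell 273: 273/387 × $7,210.00 → $5,086.12
After Purchase 2: 368 on hand, pool $6,695.88 (≈ $18.1953 each)
Sale 2, sell 83: 83/368 × $6,695.88 → $1,510.21
After Purchase 3: 480 on hand, pool $8,500.67 (≈ $17.7097 each)
Sale 3, sell 296: 296/480 × $8,500.67 → $5,242.07
After Purchase 4: 278 on hand, pool $5,044.60 (≈ $18.1460 each)
Sale 4, sell 171: 171/278 × $5,044.60 → $3,102.97
Total COGS = $5,086.12 + $1,510.21 + $5,242.07 + $3,102.97 = $14,941.37
Ending inventory (cost pool remaining) = $1,941.63
Check: goods available $16,883.00 = COGS $14,941.37 + ending $1,941.63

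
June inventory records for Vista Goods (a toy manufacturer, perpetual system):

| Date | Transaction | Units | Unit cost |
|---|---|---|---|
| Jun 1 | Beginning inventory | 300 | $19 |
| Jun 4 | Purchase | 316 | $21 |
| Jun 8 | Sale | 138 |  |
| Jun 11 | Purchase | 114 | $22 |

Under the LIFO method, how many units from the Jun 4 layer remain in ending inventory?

178

Jun 8, 138 sold [LIFO — newest first]: 138 @ $21 = $2,898
Ending inventory: 300 @ $19 + 178 @ $21 + 114 @ $22 = $11,946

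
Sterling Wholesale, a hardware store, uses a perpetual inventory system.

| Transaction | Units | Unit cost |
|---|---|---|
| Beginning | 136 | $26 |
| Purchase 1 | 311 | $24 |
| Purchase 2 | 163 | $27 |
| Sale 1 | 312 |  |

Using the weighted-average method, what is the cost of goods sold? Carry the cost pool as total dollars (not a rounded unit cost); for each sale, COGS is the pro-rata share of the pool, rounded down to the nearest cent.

COGS = $7,877.23

After Beginning: 136 on hand, pool $3,536.00 (≈ $26.0000 each)
After Purchase 1: 447 on hand, pool $11,000.00 (≈ $24.6085 each)
After Purchase 2: 610 on hand, pool $15,401.00 (≈ $25.2475 each)
Sale 1, sell 312: 312/610 × $15,401.00 → $7,877.23
Ending inventory (cost pool remaining) = $7,523.77
Check: goods available $15,401.00 = COGS $7,877.23 + ending $7,523.77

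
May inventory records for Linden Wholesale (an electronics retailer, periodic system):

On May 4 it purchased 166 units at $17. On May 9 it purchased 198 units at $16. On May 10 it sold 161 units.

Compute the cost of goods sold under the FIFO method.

COGS = $2,737

May 10, 161 sold [FIFO — oldest first]: 161 @ $17 = $2,737
Ending inventory: 5 @ $17 + 198 @ $16 = $3,253
Check: goods available $5,990 = COGS $2,737 + ending $3,253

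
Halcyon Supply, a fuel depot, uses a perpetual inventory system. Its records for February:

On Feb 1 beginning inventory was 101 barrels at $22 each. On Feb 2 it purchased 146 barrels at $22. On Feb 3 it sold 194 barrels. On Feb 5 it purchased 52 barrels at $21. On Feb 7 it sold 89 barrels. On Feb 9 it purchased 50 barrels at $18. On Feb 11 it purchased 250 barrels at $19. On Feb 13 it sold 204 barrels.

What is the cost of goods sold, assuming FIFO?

Feb 3, 194 sold [FIFO — oldest first]: 101 @ $22 + 93 @ $22 = $4,268
Feb 7, 89 sold [FIFO — oldest first]: 53 @ $22 + 36 @ $21 = $1,922
Feb 13, 204 sold [FIFO — oldest first]: 16 @ $21 + 50 @ $18 + 138 @ $19 = $3,858
Total COGS = $4,268 + $1,922 + $3,858 = $10,048
Ending inventory: 112 @ $19 = $2,128
Check: goods available $12,176 = COGS $10,048 + ending $2,128

COGS = $10,048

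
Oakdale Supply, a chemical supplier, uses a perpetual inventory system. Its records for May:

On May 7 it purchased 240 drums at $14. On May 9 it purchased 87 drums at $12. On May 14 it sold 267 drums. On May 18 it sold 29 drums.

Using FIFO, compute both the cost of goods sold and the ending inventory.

May 14, 267 sold [FIFO — oldest first]: 240 @ $14 + 27 @ $12 = $3,684
May 18, 29 sold [FIFO — oldest first]: 29 @ $12 = $348
Total COGS = $3,684 + $348 = $4,032
Ending inventory: 31 @ $12 = $372
Check: goods available $4,404 = COGS $4,032 + ending $372

COGS = $4,032; ending inventory = $372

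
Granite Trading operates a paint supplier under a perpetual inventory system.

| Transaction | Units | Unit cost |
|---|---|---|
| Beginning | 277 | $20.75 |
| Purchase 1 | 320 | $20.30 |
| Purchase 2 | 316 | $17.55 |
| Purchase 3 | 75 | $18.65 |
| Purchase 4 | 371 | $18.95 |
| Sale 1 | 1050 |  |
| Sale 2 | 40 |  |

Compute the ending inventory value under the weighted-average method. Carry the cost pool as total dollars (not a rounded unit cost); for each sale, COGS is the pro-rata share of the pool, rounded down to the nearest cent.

Ending inventory = $5,189.74

After Beginning: 277 on hand, pool $5,747.75 (≈ $20.7500 each)
After Purchase 1: 597 on hand, pool $12,243.75 (≈ $20.5088 each)
After Purchase 2: 913 on hand, pool $17,789.55 (≈ $19.4847 each)
After Purchase 3: 988 on hand, pool $19,188.30 (≈ $19.4214 each)
After Purchase 4: 1359 on hand, pool $26,218.75 (≈ $19.2927 each)
Sale 1, sell 1050: 1050/1359 × $26,218.75 → $20,257.31
Sale 2, sell 40: 40/309 × $5,961.44 → $771.70
Total COGS = $20,257.31 + $771.70 = $21,029.01
Ending inventory (cost pool remaining) = $5,189.74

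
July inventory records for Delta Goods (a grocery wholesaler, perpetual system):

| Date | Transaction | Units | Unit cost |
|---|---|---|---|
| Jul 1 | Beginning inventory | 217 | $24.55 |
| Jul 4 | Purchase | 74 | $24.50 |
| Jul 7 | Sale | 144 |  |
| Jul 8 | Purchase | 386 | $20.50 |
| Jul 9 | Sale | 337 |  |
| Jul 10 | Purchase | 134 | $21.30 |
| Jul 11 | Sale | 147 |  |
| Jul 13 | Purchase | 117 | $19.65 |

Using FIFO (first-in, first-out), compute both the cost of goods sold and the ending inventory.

Jul 7, 144 sold [FIFO — oldest first]: 144 @ $24.55 = $3,535.20
Jul 9, 337 sold [FIFO — oldest first]: 73 @ $24.55 + 74 @ $24.50 + 190 @ $20.50 = $7,500.15
Jul 11, 147 sold [FIFO — oldest first]: 147 @ $20.50 = $3,013.50
Total COGS = $3,535.20 + $7,500.15 + $3,013.50 = $14,048.85
Ending inventory: 49 @ $20.50 + 134 @ $21.30 + 117 @ $19.65 = $6,157.75
Check: goods available $20,206.60 = COGS $14,048.85 + ending $6,157.75

COGS = $14,048.85; ending inventory = $6,157.75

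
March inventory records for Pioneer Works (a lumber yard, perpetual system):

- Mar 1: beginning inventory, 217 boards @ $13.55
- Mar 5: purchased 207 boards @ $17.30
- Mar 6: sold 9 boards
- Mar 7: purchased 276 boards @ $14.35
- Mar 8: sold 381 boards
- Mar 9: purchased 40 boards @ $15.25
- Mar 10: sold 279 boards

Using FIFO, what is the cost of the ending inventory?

Mar 6, 9 sold [FIFO — oldest first]: 9 @ $13.55 = $121.95
Mar 8, 381 sold [FIFO — oldest first]: 208 @ $13.55 + 173 @ $17.30 = $5,811.30
Mar 10, 279 sold [FIFO — oldest first]: 34 @ $17.30 + 245 @ $14.35 = $4,103.95
Total COGS = $121.95 + $5,811.30 + $4,103.95 = $10,037.20
Ending inventory: 31 @ $14.35 + 40 @ $15.25 = $1,054.85
Check: goods available $11,092.05 = COGS $10,037.20 + ending $1,054.85

Ending inventory = $1,054.85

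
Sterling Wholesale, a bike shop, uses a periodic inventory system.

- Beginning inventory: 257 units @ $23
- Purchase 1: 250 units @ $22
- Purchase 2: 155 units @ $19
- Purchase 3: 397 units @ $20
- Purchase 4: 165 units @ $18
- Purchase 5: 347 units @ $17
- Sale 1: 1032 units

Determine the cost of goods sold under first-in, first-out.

COGS = $21,756

Sale 1 (1032) [FIFO — oldest first]: 257 @ $23 + 250 @ $22 + 155 @ $19 + 370 @ $20 = $21,756
Ending inventory: 27 @ $20 + 165 @ $18 + 347 @ $17 = $9,409
Check: goods available $31,165 = COGS $21,756 + ending $9,409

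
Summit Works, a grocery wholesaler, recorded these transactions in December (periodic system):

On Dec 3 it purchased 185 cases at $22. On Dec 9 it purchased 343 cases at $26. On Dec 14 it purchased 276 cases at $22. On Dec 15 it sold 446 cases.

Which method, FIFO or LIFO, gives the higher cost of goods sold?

FIFO

FIFO COGS: 185 @ $22 + 261 @ $26 = $10,856
LIFO COGS: 276 @ $22 + 170 @ $26 = $10,492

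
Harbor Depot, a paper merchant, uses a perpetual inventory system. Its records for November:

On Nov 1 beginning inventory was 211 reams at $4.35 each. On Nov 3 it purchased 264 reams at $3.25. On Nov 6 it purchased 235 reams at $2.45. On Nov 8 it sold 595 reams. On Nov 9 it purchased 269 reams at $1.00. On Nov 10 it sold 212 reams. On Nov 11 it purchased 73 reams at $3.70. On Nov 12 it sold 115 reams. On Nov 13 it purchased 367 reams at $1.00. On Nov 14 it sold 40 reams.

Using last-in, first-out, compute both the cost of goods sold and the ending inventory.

Nov 8, 595 sold [LIFO — newest first]: 235 @ $2.45 + 264 @ $3.25 + 96 @ $4.35 = $1,851.35
Nov 10, 212 sold [LIFO — newest first]: 212 @ $1.00 = $212.00
Nov 12, 115 sold [LIFO — newest first]: 73 @ $3.70 + 42 @ $1.00 = $312.10
Nov 14, 40 sold [LIFO — newest first]: 40 @ $1.00 = $40.00
Total COGS = $1,851.35 + $212.00 + $312.10 + $40.00 = $2,415.45
Ending inventory: 115 @ $4.35 + 15 @ $1.00 + 327 @ $1.00 = $842.25

COGS = $2,415.45; ending inventory = $842.25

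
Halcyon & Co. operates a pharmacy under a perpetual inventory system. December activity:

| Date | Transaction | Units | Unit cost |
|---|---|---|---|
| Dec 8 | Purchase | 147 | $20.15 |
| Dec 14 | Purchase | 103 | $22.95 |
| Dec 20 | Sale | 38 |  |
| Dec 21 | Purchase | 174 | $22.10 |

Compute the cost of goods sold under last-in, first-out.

COGS = $872.10

Dec 20, 38 sold [LIFO — newest first]: 38 @ $22.95 = $872.10
Ending inventory: 147 @ $20.15 + 65 @ $22.95 + 174 @ $22.10 = $8,299.20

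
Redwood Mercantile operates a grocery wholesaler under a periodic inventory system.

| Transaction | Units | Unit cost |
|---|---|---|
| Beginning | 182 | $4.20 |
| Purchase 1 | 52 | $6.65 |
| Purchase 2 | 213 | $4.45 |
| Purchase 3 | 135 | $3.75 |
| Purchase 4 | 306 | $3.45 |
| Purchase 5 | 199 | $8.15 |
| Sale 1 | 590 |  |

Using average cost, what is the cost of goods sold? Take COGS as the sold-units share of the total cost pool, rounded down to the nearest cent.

Sale 1, sell 590: 590/1087 × $5,241.85 → $2,845.16
Ending inventory (cost pool remaining) = $2,396.69
Check: goods available $5,241.85 = COGS $2,845.16 + ending $2,396.69

COGS = $2,845.16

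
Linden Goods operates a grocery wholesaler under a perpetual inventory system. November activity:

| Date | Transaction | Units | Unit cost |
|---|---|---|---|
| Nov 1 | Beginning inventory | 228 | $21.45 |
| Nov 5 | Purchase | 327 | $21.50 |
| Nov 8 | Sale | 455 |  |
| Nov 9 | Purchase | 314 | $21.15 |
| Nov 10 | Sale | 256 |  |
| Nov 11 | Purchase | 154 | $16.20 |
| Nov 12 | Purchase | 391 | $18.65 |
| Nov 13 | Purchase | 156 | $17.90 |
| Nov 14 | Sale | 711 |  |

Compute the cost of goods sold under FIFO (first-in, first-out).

Nov 8, 455 sold [FIFO — oldest first]: 228 @ $21.45 + 227 @ $21.50 = $9,771.10
Nov 10, 256 sold [FIFO — oldest first]: 100 @ $21.50 + 156 @ $21.15 = $5,449.40
Nov 14, 711 sold [FIFO — oldest first]: 158 @ $21.15 + 154 @ $16.20 + 391 @ $18.65 + 8 @ $17.90 = $13,271.85
Total COGS = $9,771.10 + $5,449.40 + $13,271.85 = $28,492.35
Ending inventory: 148 @ $17.90 = $2,649.20
Check: goods available $31,141.55 = COGS $28,492.35 + ending $2,649.20

COGS = $28,492.35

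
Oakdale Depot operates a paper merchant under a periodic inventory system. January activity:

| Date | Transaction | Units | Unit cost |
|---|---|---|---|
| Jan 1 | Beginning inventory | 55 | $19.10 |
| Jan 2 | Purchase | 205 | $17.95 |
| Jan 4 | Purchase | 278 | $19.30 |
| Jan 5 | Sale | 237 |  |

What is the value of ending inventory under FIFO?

Ending inventory = $5,778.25

Jan 5, 237 sold [FIFO — oldest first]: 55 @ $19.10 + 182 @ $17.95 = $4,317.40
Ending inventory: 23 @ $17.95 + 278 @ $19.30 = $5,778.25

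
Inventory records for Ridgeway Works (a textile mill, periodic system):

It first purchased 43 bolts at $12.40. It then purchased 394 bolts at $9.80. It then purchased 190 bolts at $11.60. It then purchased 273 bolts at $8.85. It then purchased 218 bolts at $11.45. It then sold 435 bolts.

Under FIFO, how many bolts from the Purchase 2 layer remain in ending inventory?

Sale 1 (435) [FIFO — oldest first]: 43 @ $12.40 + 392 @ $9.80 = $4,374.80
Ending inventory: 2 @ $9.80 + 190 @ $11.60 + 273 @ $8.85 + 218 @ $11.45 = $7,135.75
Check: goods available $11,510.55 = COGS $4,374.80 + ending $7,135.75

2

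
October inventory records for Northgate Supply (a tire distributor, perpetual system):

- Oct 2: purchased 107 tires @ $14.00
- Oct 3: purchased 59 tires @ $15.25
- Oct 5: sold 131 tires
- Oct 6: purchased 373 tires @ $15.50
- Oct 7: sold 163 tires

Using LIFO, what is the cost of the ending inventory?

Oct 5, 131 sold [LIFO — newest first]: 59 @ $15.25 + 72 @ $14.00 = $1,907.75
Oct 7, 163 sold [LIFO — newest first]: 163 @ $15.50 = $2,526.50
Total COGS = $1,907.75 + $2,526.50 = $4,434.25
Ending inventory: 35 @ $14.00 + 210 @ $15.50 = $3,745.00

Ending inventory = $3,745.00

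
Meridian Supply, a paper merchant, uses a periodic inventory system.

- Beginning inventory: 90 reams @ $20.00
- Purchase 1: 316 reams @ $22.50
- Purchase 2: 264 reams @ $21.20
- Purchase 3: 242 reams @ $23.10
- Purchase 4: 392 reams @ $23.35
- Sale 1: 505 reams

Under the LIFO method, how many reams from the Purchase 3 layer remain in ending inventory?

Sale 1 (505) [LIFO — newest first]: 392 @ $23.35 + 113 @ $23.10 = $11,763.50
Ending inventory: 90 @ $20.00 + 316 @ $22.50 + 264 @ $21.20 + 129 @ $23.10 = $17,486.70

129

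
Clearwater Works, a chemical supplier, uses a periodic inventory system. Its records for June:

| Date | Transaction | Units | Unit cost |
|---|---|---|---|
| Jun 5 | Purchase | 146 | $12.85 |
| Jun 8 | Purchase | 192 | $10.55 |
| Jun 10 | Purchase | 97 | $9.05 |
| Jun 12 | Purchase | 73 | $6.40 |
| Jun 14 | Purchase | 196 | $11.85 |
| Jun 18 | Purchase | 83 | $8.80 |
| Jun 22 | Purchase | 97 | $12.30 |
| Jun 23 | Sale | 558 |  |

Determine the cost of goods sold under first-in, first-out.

Jun 23, 558 sold [FIFO — oldest first]: 146 @ $12.85 + 192 @ $10.55 + 97 @ $9.05 + 73 @ $6.40 + 50 @ $11.85 = $5,839.25
Ending inventory: 146 @ $11.85 + 83 @ $8.80 + 97 @ $12.30 = $3,653.60
Check: goods available $9,492.85 = COGS $5,839.25 + ending $3,653.60

COGS = $5,839.25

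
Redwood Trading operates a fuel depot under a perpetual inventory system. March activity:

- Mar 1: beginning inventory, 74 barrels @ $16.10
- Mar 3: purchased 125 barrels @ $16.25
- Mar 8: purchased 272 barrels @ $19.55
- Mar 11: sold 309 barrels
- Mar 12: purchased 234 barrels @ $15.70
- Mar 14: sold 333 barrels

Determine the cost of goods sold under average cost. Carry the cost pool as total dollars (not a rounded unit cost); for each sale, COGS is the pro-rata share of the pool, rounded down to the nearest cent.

COGS = $11,162.26

After Mar 1: 74 on hand, pool $1,191.40 (≈ $16.1000 each)
After Mar 3: 199 on hand, pool $3,222.65 (≈ $16.1942 each)
After Mar 8: 471 on hand, pool $8,540.25 (≈ $18.1322 each)
Mar 11, sell 309: 309/471 × $8,540.25 → $5,602.83
After Mar 12: 396 on hand, pool $6,611.22 (≈ $16.6950 each)
Mar 14, sell 333: 333/396 × $6,611.22 → $5,559.43
Total COGS = $5,602.83 + $5,559.43 = $11,162.26
Ending inventory (cost pool remaining) = $1,051.79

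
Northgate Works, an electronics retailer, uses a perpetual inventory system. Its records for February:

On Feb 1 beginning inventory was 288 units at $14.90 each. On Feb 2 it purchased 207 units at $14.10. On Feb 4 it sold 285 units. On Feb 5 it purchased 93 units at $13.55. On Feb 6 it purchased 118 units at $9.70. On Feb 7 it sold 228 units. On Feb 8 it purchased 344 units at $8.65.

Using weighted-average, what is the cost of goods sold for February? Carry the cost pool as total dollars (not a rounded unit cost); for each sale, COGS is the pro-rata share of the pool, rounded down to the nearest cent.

After Feb 1: 288 on hand, pool $4,291.20 (≈ $14.9000 each)
After Feb 2: 495 on hand, pool $7,209.90 (≈ $14.5655 each)
Feb 4, sell 285: 285/495 × $7,209.90 → $4,151.15
After Feb 5: 303 on hand, pool $4,318.90 (≈ $14.2538 each)
After Feb 6: 421 on hand, pool $5,463.50 (≈ $12.9774 each)
Feb 7, sell 228: 228/421 × $5,463.50 → $2,958.85
After Feb 8: 537 on hand, pool $5,480.25 (≈ $10.2053 each)
Total COGS = $4,151.15 + $2,958.85 = $7,110.00
Ending inventory (cost pool remaining) = $5,480.25

COGS = $7,110.00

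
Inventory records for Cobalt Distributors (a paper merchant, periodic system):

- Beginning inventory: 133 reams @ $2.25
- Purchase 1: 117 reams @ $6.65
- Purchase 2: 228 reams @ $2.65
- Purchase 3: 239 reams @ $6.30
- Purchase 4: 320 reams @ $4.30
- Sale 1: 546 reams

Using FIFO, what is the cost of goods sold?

COGS = $2,109.90

Sale 1 (546) [FIFO — oldest first]: 133 @ $2.25 + 117 @ $6.65 + 228 @ $2.65 + 68 @ $6.30 = $2,109.90
Ending inventory: 171 @ $6.30 + 320 @ $4.30 = $2,453.30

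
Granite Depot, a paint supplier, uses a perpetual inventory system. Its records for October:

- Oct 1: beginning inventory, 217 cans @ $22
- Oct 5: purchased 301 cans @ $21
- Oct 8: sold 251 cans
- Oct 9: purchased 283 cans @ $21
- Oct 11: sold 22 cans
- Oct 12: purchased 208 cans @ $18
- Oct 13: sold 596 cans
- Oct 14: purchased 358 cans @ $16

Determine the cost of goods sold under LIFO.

Oct 8, 251 sold [LIFO — newest first]: 251 @ $21 = $5,271
Oct 11, 22 sold [LIFO — newest first]: 22 @ $21 = $462
Oct 13, 596 sold [LIFO — newest first]: 208 @ $18 + 261 @ $21 + 50 @ $21 + 77 @ $22 = $11,969
Total COGS = $5,271 + $462 + $11,969 = $17,702
Ending inventory: 140 @ $22 + 358 @ $16 = $8,808
Check: goods available $26,510 = COGS $17,702 + ending $8,808

COGS = $17,702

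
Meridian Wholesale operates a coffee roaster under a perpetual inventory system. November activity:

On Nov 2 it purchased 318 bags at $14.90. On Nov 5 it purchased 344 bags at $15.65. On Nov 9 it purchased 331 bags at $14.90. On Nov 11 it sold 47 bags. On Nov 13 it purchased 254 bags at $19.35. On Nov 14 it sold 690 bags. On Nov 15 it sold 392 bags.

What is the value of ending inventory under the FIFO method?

Ending inventory = $2,283.30

Nov 11, 47 sold [FIFO — oldest first]: 47 @ $14.90 = $700.30
Nov 14, 690 sold [FIFO — oldest first]: 271 @ $14.90 + 344 @ $15.65 + 75 @ $14.90 = $10,539.00
Nov 15, 392 sold [FIFO — oldest first]: 256 @ $14.90 + 136 @ $19.35 = $6,446.00
Total COGS = $700.30 + $10,539.00 + $6,446.00 = $17,685.30
Ending inventory: 118 @ $19.35 = $2,283.30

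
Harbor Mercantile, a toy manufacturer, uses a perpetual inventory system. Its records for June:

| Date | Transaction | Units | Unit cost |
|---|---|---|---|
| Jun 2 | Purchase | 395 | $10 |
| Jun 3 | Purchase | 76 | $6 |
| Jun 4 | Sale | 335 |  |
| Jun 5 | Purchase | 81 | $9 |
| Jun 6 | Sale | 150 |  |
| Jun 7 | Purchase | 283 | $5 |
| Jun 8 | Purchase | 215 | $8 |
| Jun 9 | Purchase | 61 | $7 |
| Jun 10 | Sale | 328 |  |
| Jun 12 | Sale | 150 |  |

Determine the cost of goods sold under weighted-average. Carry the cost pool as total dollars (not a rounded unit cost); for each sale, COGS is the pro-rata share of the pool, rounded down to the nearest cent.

After Jun 2: 395 on hand, pool $3,950.00 (≈ $10.0000 each)
After Jun 3: 471 on hand, pool $4,406.00 (≈ $9.3546 each)
Jun 4, sell 335: 335/471 × $4,406.00 → $3,133.77
After Jun 5: 217 on hand, pool $2,001.23 (≈ $9.2223 each)
Jun 6, sell 150: 150/217 × $2,001.23 → $1,383.33
After Jun 7: 350 on hand, pool $2,032.90 (≈ $5.8083 each)
After Jun 8: 565 on hand, pool $3,752.90 (≈ $6.6423 each)
After Jun 9: 626 on hand, pool $4,179.90 (≈ $6.6772 each)
Jun 10, sell 328: 328/626 × $4,179.90 → $2,190.10
Jun 12, sell 150: 150/298 × $1,989.80 → $1,001.57
Total COGS = $3,133.77 + $1,383.33 + $2,190.10 + $1,001.57 = $7,708.77
Ending inventory (cost pool remaining) = $988.23
Check: goods available $8,697.00 = COGS $7,708.77 + ending $988.23

COGS = $7,708.77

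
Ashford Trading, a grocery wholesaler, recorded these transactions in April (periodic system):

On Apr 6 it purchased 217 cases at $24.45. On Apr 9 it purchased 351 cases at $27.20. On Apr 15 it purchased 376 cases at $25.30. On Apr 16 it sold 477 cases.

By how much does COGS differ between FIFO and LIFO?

FIFO COGS: 217 @ $24.45 + 260 @ $27.20 = $12,377.65
LIFO COGS: 376 @ $25.30 + 101 @ $27.20 = $12,260.00
Difference = |$12,377.65 − $12,260.00| = $117.65

$117.65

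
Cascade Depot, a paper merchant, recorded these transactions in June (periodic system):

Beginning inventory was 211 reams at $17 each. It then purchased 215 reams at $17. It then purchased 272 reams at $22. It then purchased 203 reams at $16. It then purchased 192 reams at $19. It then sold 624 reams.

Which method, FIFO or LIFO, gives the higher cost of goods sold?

FIFO COGS: 211 @ $17 + 215 @ $17 + 198 @ $22 = $11,598
LIFO COGS: 192 @ $19 + 203 @ $16 + 229 @ $22 = $11,934

LIFO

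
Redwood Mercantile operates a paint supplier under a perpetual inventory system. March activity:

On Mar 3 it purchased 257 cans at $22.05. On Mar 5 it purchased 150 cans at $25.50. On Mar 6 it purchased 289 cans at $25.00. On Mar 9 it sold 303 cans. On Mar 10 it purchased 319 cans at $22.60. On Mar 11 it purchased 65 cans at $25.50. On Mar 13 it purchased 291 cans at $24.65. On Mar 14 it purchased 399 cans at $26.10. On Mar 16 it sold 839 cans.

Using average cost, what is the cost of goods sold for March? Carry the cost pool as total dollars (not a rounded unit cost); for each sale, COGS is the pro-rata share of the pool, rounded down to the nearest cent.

After Mar 3: 257 on hand, pool $5,666.85 (≈ $22.0500 each)
After Mar 5: 407 on hand, pool $9,491.85 (≈ $23.3215 each)
After Mar 6: 696 on hand, pool $16,716.85 (≈ $24.0185 each)
Mar 9, sell 303: 303/696 × $16,716.85 → $7,277.59
After Mar 10: 712 on hand, pool $16,648.66 (≈ $23.3829 each)
After Mar 11: 777 on hand, pool $18,306.16 (≈ $23.5601 each)
After Mar 13: 1068 on hand, pool $25,479.31 (≈ $23.8570 each)
After Mar 14: 1467 on hand, pool $35,893.21 (≈ $24.4671 each)
Mar 16, sell 839: 839/1467 × $35,893.21 → $20,527.88
Total COGS = $7,277.59 + $20,527.88 = $27,805.47
Ending inventory (cost pool remaining) = $15,365.33
Check: goods available $43,170.80 = COGS $27,805.47 + ending $15,365.33

COGS = $27,805.47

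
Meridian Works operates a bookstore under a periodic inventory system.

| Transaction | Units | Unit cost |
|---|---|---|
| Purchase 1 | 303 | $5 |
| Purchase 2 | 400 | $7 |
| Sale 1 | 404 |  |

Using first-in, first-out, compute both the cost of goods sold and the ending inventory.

Sale 1 (404) [FIFO — oldest first]: 303 @ $5 + 101 @ $7 = $2,222
Ending inventory: 299 @ $7 = $2,093
Check: goods available $4,315 = COGS $2,222 + ending $2,093

COGS = $2,222; ending inventory = $2,093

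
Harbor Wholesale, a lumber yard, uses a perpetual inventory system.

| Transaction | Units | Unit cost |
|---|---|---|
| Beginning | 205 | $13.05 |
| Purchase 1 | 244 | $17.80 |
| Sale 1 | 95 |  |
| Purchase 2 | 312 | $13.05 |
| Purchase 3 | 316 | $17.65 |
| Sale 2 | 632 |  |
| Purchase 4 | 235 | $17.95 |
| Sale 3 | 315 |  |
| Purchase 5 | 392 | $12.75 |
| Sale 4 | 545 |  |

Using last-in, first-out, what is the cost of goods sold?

Sale 1 (95) [LIFO — newest first]: 95 @ $17.80 = $1,691.00
Sale 2 (632) [LIFO — newest first]: 316 @ $17.65 + 312 @ $13.05 + 4 @ $17.80 = $9,720.20
Sale 3 (315) [LIFO — newest first]: 235 @ $17.95 + 80 @ $17.80 = $5,642.25
Sale 4 (545) [LIFO — newest first]: 392 @ $12.75 + 65 @ $17.80 + 88 @ $13.05 = $7,303.40
Total COGS = $1,691.00 + $9,720.20 + $5,642.25 + $7,303.40 = $24,356.85
Ending inventory: 117 @ $13.05 = $1,526.85

COGS = $24,356.85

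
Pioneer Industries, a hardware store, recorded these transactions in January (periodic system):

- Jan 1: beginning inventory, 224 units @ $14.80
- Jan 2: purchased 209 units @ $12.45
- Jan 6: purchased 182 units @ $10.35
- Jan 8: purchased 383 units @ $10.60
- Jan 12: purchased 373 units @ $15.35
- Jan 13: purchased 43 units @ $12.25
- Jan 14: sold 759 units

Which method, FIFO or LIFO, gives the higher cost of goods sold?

LIFO

FIFO COGS: 224 @ $14.80 + 209 @ $12.45 + 182 @ $10.35 + 144 @ $10.60 = $9,327.35
LIFO COGS: 43 @ $12.25 + 373 @ $15.35 + 343 @ $10.60 = $9,888.10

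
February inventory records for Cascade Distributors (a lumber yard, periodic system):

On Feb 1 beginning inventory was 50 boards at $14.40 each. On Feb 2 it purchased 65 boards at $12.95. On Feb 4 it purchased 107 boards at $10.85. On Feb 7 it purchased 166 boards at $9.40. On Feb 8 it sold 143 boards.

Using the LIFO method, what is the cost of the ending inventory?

Feb 8, 143 sold [LIFO — newest first]: 143 @ $9.40 = $1,344.20
Ending inventory: 50 @ $14.40 + 65 @ $12.95 + 107 @ $10.85 + 23 @ $9.40 = $2,938.90

Ending inventory = $2,938.90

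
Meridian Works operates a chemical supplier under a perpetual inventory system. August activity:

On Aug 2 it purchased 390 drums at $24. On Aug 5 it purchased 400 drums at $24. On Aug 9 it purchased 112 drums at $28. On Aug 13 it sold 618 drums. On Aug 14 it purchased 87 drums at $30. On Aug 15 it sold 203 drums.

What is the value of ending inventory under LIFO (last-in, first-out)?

Aug 13, 618 sold [LIFO — newest first]: 112 @ $28 + 400 @ $24 + 106 @ $24 = $15,280
Aug 15, 203 sold [LIFO — newest first]: 87 @ $30 + 116 @ $24 = $5,394
Total COGS = $15,280 + $5,394 = $20,674
Ending inventory: 168 @ $24 = $4,032

Ending inventory = $4,032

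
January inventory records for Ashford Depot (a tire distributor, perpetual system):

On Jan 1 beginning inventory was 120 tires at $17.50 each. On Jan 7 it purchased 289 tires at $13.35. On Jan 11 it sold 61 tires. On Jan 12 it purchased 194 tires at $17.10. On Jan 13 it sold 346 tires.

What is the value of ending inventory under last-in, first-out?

Jan 11, 61 sold [LIFO — newest first]: 61 @ $13.35 = $814.35
Jan 13, 346 sold [LIFO — newest first]: 194 @ $17.10 + 152 @ $13.35 = $5,346.60
Total COGS = $814.35 + $5,346.60 = $6,160.95
Ending inventory: 120 @ $17.50 + 76 @ $13.35 = $3,114.60
Check: goods available $9,275.55 = COGS $6,160.95 + ending $3,114.60

Ending inventory = $3,114.60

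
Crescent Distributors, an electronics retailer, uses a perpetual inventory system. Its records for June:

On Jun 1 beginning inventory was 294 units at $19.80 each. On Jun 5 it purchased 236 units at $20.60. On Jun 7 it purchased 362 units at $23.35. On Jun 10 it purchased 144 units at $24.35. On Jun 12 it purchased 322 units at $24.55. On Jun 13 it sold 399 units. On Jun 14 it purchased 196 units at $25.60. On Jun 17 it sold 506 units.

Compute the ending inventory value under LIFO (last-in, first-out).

Ending inventory = $13,461.45

Jun 13, 399 sold [LIFO — newest first]: 322 @ $24.55 + 77 @ $24.35 = $9,780.05
Jun 17, 506 sold [LIFO — newest first]: 196 @ $25.60 + 67 @ $24.35 + 243 @ $23.35 = $12,323.10
Total COGS = $9,780.05 + $12,323.10 = $22,103.15
Ending inventory: 294 @ $19.80 + 236 @ $20.60 + 119 @ $23.35 = $13,461.45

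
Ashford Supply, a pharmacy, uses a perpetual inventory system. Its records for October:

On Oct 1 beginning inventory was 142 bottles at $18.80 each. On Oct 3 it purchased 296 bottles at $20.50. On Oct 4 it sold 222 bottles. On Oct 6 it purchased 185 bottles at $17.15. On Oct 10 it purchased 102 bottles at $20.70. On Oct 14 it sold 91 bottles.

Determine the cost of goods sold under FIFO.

COGS = $6,175.10

Oct 4, 222 sold [FIFO — oldest first]: 142 @ $18.80 + 80 @ $20.50 = $4,309.60
Oct 14, 91 sold [FIFO — oldest first]: 91 @ $20.50 = $1,865.50
Total COGS = $4,309.60 + $1,865.50 = $6,175.10
Ending inventory: 125 @ $20.50 + 185 @ $17.15 + 102 @ $20.70 = $7,846.65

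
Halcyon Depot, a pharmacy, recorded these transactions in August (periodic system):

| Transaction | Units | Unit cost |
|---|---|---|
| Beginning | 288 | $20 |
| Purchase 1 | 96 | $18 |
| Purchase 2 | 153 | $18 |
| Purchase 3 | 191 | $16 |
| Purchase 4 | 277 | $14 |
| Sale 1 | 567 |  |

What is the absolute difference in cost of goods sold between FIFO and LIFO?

FIFO COGS: 288 @ $20 + 96 @ $18 + 153 @ $18 + 30 @ $16 = $10,722
LIFO COGS: 277 @ $14 + 191 @ $16 + 99 @ $18 = $8,716
Difference = |$10,722 − $8,716| = $2,006

$2,006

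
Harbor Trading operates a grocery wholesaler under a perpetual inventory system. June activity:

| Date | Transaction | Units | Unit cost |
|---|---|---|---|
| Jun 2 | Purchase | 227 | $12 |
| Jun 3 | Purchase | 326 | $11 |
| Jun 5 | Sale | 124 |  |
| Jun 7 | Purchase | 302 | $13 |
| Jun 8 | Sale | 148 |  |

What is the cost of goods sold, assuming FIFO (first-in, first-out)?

Jun 5, 124 sold [FIFO — oldest first]: 124 @ $12 = $1,488
Jun 8, 148 sold [FIFO — oldest first]: 103 @ $12 + 45 @ $11 = $1,731
Total COGS = $1,488 + $1,731 = $3,219
Ending inventory: 281 @ $11 + 302 @ $13 = $7,017

COGS = $3,219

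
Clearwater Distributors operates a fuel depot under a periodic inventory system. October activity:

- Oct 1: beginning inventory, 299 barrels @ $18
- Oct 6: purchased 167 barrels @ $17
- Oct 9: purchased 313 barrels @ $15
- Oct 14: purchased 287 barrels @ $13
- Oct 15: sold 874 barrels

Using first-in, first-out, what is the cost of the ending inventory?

Ending inventory = $2,496

Oct 15, 874 sold [FIFO — oldest first]: 299 @ $18 + 167 @ $17 + 313 @ $15 + 95 @ $13 = $14,151
Ending inventory: 192 @ $13 = $2,496
Check: goods available $16,647 = COGS $14,151 + ending $2,496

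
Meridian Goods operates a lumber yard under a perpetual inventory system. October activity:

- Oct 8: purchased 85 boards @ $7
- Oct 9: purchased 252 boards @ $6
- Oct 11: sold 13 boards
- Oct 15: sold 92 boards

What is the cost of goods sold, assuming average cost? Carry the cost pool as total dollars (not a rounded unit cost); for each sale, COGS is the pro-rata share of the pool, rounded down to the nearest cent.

COGS = $656.47

After Oct 8: 85 on hand, pool $595.00 (≈ $7.0000 each)
After Oct 9: 337 on hand, pool $2,107.00 (≈ $6.2522 each)
Oct 11, sell 13: 13/337 × $2,107.00 → $81.27
Oct 15, sell 92: 92/324 × $2,025.73 → $575.20
Total COGS = $81.27 + $575.20 = $656.47
Ending inventory (cost pool remaining) = $1,450.53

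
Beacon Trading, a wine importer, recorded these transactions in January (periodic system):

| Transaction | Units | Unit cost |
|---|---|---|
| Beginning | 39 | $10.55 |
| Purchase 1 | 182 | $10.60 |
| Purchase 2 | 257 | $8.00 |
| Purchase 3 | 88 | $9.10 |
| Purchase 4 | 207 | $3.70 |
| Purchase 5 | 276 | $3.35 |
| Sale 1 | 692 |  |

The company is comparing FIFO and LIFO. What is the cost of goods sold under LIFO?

FIFO COGS: 39 @ $10.55 + 182 @ $10.60 + 257 @ $8.00 + 88 @ $9.10 + 126 @ $3.70 = $5,663.65
LIFO COGS: 276 @ $3.35 + 207 @ $3.70 + 88 @ $9.10 + 121 @ $8.00 = $3,459.30

COGS = $3,459.30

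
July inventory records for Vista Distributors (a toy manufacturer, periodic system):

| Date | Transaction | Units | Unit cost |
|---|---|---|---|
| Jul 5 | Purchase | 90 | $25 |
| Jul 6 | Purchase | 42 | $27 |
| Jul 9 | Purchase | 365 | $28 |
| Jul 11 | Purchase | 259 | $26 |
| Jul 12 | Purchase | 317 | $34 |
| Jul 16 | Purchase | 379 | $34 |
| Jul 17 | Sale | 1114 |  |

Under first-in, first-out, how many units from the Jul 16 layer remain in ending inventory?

338

Jul 17, 1114 sold [FIFO — oldest first]: 90 @ $25 + 42 @ $27 + 365 @ $28 + 259 @ $26 + 317 @ $34 + 41 @ $34 = $32,510
Ending inventory: 338 @ $34 = $11,492
Check: goods available $44,002 = COGS $32,510 + ending $11,492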